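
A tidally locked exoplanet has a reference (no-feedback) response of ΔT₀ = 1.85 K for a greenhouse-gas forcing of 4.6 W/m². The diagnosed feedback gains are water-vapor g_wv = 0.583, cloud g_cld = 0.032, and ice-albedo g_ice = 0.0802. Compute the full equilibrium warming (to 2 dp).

Total gain g = 0.583 + 0.032 + 0.0802 = 0.6952.
Amplification A = 1/(1 − 0.6952) = 3.281.
ΔT = 1.85 × 3.281 = 6.07 K.

6.07 K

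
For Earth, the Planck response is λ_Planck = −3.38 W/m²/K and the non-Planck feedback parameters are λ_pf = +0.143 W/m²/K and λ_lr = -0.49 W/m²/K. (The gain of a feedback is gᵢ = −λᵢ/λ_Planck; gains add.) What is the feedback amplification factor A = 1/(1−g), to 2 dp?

0.91

Convert to gains: g_pf = 0.143/3.38 = 0.04231; g_lr = -0.49/3.38 = -0.145.
Total gain g = -0.10269.
A = 1/(1 + 0.10269) = 0.91.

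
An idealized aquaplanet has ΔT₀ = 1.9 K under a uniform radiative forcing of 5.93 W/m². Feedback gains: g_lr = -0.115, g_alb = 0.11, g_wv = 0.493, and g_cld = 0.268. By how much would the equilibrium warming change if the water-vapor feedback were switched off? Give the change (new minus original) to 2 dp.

-5.21 K

Original: g = 0.756, ΔT = 1.9/(1−0.756) = 7.7869 K.
Without water-vapor: g' = 0.263, ΔT' = 1.9/(1−0.263) = 2.5780 K.
Change = 2.5780 − 7.7869 = -5.21 K.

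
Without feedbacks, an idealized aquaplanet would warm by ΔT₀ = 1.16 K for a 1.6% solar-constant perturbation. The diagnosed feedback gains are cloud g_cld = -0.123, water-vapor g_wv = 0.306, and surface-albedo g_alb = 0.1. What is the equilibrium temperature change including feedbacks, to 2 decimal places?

Total gain g = -0.123 + 0.306 + 0.1 = 0.283.
Amplification A = 1/(1 − 0.283) = 1.395.
ΔT = 1.16 × 1.395 = 1.62 K.

1.62 K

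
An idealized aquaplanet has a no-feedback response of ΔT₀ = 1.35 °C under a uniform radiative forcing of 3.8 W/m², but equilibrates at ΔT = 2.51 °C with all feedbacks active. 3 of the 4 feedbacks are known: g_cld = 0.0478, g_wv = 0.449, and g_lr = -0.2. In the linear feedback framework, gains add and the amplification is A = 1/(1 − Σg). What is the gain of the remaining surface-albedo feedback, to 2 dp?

Amplification A = ΔT/ΔT₀ = 2.51/1.35 = 1.859.
Total gain g = 1 − 1/A = 1 − 1/1.859 = 0.4621.
Known gains sum to 0.0478 + 0.449 − 0.2 = 0.2968.
g_alb = 0.4621 − 0.2968 = 0.17.

0.17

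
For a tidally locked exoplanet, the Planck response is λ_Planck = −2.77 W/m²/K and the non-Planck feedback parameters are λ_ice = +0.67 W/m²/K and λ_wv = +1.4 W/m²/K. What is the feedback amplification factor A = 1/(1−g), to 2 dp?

3.96

Convert to gains: g_ice = 0.67/2.77 = 0.2419; g_wv = 1.4/2.77 = 0.5054.
Total gain g = 0.7473.
A = 1/(1 − 0.7473) = 3.96.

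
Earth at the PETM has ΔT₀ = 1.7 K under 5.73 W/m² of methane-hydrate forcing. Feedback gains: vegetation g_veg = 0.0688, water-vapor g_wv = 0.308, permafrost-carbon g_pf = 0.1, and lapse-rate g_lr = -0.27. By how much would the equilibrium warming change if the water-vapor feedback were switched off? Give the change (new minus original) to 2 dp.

Original: g = 0.2068, ΔT = 1.7/(1−0.2068) = 2.1432 K.
Without water-vapor: g' = -0.1012, ΔT' = 1.7/(1+0.1012) = 1.5438 K.
Change = 1.5438 − 2.1432 = -0.60 K.

-0.60 K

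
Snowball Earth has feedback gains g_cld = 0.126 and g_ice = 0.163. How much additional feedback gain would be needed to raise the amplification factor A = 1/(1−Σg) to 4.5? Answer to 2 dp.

0.49

Current total gain = 0.289.
Target gain for A = 4.5: g* = 1 − 1/4.5 = 0.7778.
Additional gain needed = 0.7778 − 0.289 = 0.49.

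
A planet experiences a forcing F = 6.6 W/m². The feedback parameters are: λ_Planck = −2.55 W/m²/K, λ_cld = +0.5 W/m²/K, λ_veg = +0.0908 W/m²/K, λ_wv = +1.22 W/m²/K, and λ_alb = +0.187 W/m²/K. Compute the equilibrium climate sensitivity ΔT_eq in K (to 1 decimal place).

Net feedback parameter λ = (−2.55) + (+0.5) + (+0.0908) + (+1.22) + (+0.187) = -0.5522 W/m²/K.
ΔT = −F/λ = −6.6/(-0.5522) = 12.0 K.

12.0 K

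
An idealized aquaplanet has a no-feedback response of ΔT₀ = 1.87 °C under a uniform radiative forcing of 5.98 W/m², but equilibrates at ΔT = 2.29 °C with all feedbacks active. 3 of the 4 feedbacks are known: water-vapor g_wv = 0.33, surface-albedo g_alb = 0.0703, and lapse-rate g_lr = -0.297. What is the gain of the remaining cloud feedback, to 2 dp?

0.08

Amplification A = ΔT/ΔT₀ = 2.29/1.87 = 1.225.
Total gain g = 1 − 1/A = 1 − 1/1.225 = 0.1837.
Known gains sum to 0.33 + 0.0703 − 0.297 = 0.1033.
g_cld = 0.1837 − 0.1033 = 0.08.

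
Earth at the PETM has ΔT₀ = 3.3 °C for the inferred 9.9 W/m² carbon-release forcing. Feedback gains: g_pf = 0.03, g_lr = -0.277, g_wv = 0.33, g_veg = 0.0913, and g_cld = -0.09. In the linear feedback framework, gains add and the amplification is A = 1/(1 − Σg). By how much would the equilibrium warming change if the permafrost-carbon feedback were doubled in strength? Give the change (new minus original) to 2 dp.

0.12 °C

Original: g = 0.0843, ΔT = 3.3/(1−0.0843) = 3.6038 °C.
With doubled permafrost-carbon: g' = 0.1143, ΔT' = 3.3/(1−0.1143) = 3.7259 °C.
Change = 3.7259 − 3.6038 = 0.12 °C.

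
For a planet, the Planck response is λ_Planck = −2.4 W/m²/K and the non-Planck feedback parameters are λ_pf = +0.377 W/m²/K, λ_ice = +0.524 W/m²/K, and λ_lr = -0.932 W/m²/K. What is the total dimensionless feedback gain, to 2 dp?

Convert to gains: g_pf = 0.377/2.4 = 0.1571; g_ice = 0.524/2.4 = 0.2183; g_lr = -0.932/2.4 = -0.3883.
Total gain g = -0.0129.

-0.01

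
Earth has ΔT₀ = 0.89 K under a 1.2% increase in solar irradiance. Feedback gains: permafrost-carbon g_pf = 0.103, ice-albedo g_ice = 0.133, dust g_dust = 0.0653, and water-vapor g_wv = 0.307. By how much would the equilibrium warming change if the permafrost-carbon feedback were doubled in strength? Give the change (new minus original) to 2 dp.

0.81 K

Original: g = 0.6083, ΔT = 0.89/(1−0.6083) = 2.2721 K.
With doubled permafrost-carbon: g' = 0.7113, ΔT' = 0.89/(1−0.7113) = 3.0828 K.
Change = 3.0828 − 2.2721 = 0.81 K.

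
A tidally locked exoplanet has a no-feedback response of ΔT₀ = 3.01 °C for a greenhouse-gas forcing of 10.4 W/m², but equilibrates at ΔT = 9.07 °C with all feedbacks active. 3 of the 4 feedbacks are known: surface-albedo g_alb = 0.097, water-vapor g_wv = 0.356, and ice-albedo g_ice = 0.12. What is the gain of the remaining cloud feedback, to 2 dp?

0.10

Amplification A = ΔT/ΔT₀ = 9.07/3.01 = 3.013.
Total gain g = 1 − 1/A = 1 − 1/3.013 = 0.6681.
Known gains sum to 0.097 + 0.356 + 0.12 = 0.573.
g_cld = 0.6681 − 0.573 = 0.10.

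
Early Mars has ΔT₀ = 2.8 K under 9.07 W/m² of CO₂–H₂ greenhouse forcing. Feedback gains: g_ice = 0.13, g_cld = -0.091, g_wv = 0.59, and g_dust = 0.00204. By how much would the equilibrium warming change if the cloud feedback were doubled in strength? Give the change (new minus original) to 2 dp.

Original: g = 0.63104, ΔT = 2.8/(1−0.63104) = 7.5889 K.
With doubled cloud: g' = 0.54004, ΔT' = 2.8/(1−0.54004) = 6.0875 K.
Change = 6.0875 − 7.5889 = -1.50 K.

-1.50 K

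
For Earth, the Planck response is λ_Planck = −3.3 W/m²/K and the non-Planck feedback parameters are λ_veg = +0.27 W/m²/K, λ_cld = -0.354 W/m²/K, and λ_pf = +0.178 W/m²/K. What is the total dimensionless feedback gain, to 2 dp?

0.03

Convert to gains: g_veg = 0.27/3.3 = 0.08182; g_cld = -0.354/3.3 = -0.1073; g_pf = 0.178/3.3 = 0.05394.
Total gain g = 0.02846.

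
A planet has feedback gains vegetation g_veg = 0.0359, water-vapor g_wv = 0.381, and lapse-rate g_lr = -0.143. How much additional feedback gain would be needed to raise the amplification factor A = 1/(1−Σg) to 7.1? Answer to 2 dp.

Current total gain = 0.2739.
Target gain for A = 7.1: g* = 1 − 1/7.1 = 0.8592.
Additional gain needed = 0.8592 − 0.2739 = 0.59.

0.59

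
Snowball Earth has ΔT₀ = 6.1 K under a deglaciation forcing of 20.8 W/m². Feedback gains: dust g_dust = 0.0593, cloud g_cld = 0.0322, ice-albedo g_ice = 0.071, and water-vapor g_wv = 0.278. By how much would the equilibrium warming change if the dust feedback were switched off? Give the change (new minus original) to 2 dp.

-1.04 K

Original: g = 0.4405, ΔT = 6.1/(1−0.4405) = 10.9026 K.
Without dust: g' = 0.3812, ΔT' = 6.1/(1−0.3812) = 9.8578 K.
Change = 9.8578 − 10.9026 = -1.04 K.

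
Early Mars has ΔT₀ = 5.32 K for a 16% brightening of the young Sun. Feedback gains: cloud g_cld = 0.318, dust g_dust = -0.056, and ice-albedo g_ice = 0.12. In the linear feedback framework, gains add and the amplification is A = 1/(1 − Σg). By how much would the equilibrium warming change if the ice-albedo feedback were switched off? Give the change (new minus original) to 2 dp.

-1.40 K

Original: g = 0.382, ΔT = 5.32/(1−0.382) = 8.6084 K.
Without ice-albedo: g' = 0.262, ΔT' = 5.32/(1−0.262) = 7.2087 K.
Change = 7.2087 − 8.6084 = -1.40 K.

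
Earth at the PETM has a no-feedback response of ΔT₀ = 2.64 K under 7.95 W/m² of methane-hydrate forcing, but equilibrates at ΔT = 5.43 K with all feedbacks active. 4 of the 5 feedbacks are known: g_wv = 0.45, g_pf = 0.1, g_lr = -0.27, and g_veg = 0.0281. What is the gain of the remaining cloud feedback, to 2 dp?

Amplification A = ΔT/ΔT₀ = 5.43/2.64 = 2.057.
Total gain g = 1 − 1/A = 1 − 1/2.057 = 0.5139.
Known gains sum to 0.45 + 0.1 − 0.27 + 0.0281 = 0.3081.
g_cld = 0.5139 − 0.3081 = 0.21.

0.21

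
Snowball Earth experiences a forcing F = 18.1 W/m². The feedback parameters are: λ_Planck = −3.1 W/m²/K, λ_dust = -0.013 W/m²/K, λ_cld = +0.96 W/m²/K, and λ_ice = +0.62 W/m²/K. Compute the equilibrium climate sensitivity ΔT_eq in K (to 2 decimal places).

11.81 K

Net feedback parameter λ = (−3.1) + (-0.013) + (+0.96) + (+0.62) = -1.533 W/m²/K.
ΔT = −F/λ = −18.1/(-1.533) = 11.81 K.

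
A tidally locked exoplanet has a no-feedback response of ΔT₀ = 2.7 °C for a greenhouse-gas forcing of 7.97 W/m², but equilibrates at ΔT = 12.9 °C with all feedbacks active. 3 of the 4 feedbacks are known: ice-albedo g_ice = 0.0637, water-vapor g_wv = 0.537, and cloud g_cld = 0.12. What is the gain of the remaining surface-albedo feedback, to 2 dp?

Amplification A = ΔT/ΔT₀ = 12.9/2.7 = 4.778.
Total gain g = 1 − 1/A = 1 − 1/4.778 = 0.7907.
Known gains sum to 0.0637 + 0.537 + 0.12 = 0.7207.
g_alb = 0.7907 − 0.7207 = 0.07.

0.07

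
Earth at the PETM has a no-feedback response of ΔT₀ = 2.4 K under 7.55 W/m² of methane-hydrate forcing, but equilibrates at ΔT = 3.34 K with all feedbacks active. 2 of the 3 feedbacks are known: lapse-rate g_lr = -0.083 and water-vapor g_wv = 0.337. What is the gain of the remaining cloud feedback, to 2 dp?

0.03

Amplification A = ΔT/ΔT₀ = 3.34/2.4 = 1.392.
Total gain g = 1 − 1/A = 1 − 1/1.392 = 0.2816.
Known gains sum to -0.083 + 0.337 = 0.254.
g_cld = 0.2816 − 0.254 = 0.03.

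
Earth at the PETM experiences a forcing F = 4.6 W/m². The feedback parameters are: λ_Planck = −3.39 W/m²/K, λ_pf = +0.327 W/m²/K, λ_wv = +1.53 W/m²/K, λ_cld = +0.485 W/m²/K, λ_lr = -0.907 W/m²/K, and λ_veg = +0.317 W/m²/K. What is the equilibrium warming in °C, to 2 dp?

Net feedback parameter λ = (−3.39) + (+0.327) + (+1.53) + (+0.485) + (-0.907) + (+0.317) = -1.638 W/m²/K.
ΔT = −F/λ = −4.6/(-1.638) = 2.81 °C.

2.81 °C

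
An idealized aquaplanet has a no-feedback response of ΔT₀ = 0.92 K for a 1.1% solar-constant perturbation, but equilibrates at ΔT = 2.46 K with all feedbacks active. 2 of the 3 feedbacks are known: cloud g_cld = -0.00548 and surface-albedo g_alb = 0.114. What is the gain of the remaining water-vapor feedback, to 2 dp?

Amplification A = ΔT/ΔT₀ = 2.46/0.92 = 2.674.
Total gain g = 1 − 1/A = 1 − 1/2.674 = 0.626.
Known gains sum to -0.00548 + 0.114 = 0.10852.
g_wv = 0.626 − 0.10852 = 0.52.

0.52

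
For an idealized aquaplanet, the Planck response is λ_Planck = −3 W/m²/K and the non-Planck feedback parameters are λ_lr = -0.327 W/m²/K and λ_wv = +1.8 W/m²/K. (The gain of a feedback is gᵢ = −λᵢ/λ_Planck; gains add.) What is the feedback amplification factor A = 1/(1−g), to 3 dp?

1.965

Convert to gains: g_lr = -0.327/3 = -0.109; g_wv = 1.8/3 = 0.6.
Total gain g = 0.491.
A = 1/(1 − 0.491) = 1.965.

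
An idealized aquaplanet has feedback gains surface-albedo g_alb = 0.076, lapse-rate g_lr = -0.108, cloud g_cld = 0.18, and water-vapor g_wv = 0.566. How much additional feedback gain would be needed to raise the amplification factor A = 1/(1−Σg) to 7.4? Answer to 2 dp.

0.15

Current total gain = 0.714.
Target gain for A = 7.4: g* = 1 − 1/7.4 = 0.8649.
Additional gain needed = 0.8649 − 0.714 = 0.15.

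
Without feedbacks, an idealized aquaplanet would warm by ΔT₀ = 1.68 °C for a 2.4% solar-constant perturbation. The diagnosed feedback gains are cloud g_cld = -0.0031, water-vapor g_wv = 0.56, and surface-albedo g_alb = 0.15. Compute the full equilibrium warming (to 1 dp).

5.7 °C

Total gain g = -0.0031 + 0.56 + 0.15 = 0.7069.
Amplification A = 1/(1 − 0.7069) = 3.412.
ΔT = 1.68 × 3.412 = 5.7 °C.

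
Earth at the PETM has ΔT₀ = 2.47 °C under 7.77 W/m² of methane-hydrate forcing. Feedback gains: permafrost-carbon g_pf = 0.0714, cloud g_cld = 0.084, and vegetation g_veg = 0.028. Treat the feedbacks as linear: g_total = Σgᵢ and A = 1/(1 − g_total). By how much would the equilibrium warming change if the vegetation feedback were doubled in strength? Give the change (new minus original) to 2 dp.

Original: g = 0.1834, ΔT = 2.47/(1−0.1834) = 3.0247 °C.
With doubled vegetation: g' = 0.2114, ΔT' = 2.47/(1−0.2114) = 3.1321 °C.
Change = 3.1321 − 3.0247 = 0.11 °C.

0.11 °C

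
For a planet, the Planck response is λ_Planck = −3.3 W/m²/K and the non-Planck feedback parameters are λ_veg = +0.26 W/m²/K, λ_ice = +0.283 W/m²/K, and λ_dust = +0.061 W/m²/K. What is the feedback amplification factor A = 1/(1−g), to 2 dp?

Convert to gains: g_veg = 0.26/3.3 = 0.07879; g_ice = 0.283/3.3 = 0.08576; g_dust = 0.061/3.3 = 0.01848.
Total gain g = 0.18303.
A = 1/(1 − 0.18303) = 1.22.

1.22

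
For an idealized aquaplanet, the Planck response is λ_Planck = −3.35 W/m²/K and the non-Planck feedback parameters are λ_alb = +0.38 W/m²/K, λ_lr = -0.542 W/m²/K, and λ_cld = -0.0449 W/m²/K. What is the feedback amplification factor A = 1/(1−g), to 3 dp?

Convert to gains: g_alb = 0.38/3.35 = 0.1134; g_lr = -0.542/3.35 = -0.1618; g_cld = -0.0449/3.35 = -0.0134.
Total gain g = -0.0618.
A = 1/(1 + 0.0618) = 0.942.

0.942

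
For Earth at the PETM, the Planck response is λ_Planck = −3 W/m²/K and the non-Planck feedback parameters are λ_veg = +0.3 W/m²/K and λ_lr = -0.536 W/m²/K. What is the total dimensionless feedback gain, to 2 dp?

Convert to gains: g_veg = 0.3/3 = 0.1; g_lr = -0.536/3 = -0.1787.
Total gain g = -0.0787.

-0.08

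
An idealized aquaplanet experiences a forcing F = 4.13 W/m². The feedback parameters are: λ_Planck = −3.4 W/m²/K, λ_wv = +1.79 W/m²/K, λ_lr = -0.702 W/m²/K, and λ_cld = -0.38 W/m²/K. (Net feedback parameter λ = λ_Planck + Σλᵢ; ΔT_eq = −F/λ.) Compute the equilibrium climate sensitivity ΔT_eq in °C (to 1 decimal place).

1.5 °C

Net feedback parameter λ = (−3.4) + (+1.79) + (-0.702) + (-0.38) = -2.692 W/m²/K.
ΔT = −F/λ = −4.13/(-2.692) = 1.5 °C.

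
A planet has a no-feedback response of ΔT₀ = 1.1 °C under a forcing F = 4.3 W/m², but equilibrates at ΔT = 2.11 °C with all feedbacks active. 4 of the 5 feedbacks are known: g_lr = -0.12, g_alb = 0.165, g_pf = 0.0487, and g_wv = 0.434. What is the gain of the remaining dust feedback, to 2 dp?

Amplification A = ΔT/ΔT₀ = 2.11/1.1 = 1.918.
Total gain g = 1 − 1/A = 1 − 1/1.918 = 0.4786.
Known gains sum to -0.12 + 0.165 + 0.0487 + 0.434 = 0.5277.
g_dust = 0.4786 − 0.5277 = -0.05.

-0.05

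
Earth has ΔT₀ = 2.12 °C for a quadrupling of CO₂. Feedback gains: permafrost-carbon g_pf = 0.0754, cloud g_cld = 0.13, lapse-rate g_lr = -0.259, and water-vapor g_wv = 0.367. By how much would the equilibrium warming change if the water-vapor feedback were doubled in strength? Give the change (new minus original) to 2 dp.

Original: g = 0.3134, ΔT = 2.12/(1−0.3134) = 3.0877 °C.
With doubled water-vapor: g' = 0.6804, ΔT' = 2.12/(1−0.6804) = 6.6333 °C.
Change = 6.6333 − 3.0877 = 3.55 °C.

3.55 °C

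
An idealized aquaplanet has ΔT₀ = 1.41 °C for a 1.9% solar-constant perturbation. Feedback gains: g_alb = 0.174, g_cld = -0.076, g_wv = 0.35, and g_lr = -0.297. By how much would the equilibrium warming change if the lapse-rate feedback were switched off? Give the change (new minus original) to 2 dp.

0.89 °C

Original: g = 0.151, ΔT = 1.41/(1−0.151) = 1.6608 °C.
Without lapse-rate: g' = 0.448, ΔT' = 1.41/(1−0.448) = 2.5543 °C.
Change = 2.5543 − 1.6608 = 0.89 °C.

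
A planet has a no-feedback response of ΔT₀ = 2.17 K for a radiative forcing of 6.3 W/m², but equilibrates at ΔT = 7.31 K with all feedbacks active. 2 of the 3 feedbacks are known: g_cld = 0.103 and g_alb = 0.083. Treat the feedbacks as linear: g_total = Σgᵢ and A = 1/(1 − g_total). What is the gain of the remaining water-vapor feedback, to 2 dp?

0.52

Amplification A = ΔT/ΔT₀ = 7.31/2.17 = 3.369.
Total gain g = 1 − 1/A = 1 − 1/3.369 = 0.7032.
Known gains sum to 0.103 + 0.083 = 0.186.
g_wv = 0.7032 − 0.186 = 0.52.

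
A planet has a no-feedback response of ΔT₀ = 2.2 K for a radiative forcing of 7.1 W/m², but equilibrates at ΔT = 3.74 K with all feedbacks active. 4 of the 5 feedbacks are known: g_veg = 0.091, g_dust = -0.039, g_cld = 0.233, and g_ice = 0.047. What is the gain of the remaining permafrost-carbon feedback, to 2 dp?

0.08

Amplification A = ΔT/ΔT₀ = 3.74/2.2 = 1.7.
Total gain g = 1 − 1/A = 1 − 1/1.7 = 0.4118.
Known gains sum to 0.091 − 0.039 + 0.233 + 0.047 = 0.332.
g_pf = 0.4118 − 0.332 = 0.08.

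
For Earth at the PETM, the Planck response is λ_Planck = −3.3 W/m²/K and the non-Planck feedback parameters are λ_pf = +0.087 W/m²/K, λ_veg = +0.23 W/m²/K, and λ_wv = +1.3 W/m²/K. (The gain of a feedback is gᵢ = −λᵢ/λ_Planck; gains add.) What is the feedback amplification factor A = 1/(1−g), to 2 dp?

Convert to gains: g_pf = 0.087/3.3 = 0.02636; g_veg = 0.23/3.3 = 0.0697; g_wv = 1.3/3.3 = 0.3939.
Total gain g = 0.48996.
A = 1/(1 − 0.48996) = 1.96.

1.96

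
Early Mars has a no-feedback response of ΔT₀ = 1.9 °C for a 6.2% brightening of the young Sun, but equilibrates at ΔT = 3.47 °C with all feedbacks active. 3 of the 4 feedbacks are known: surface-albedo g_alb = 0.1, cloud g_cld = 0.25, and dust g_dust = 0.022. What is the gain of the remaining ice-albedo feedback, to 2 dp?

Amplification A = ΔT/ΔT₀ = 3.47/1.9 = 1.826.
Total gain g = 1 − 1/A = 1 − 1/1.826 = 0.4524.
Known gains sum to 0.1 + 0.25 + 0.022 = 0.372.
g_ice = 0.4524 − 0.372 = 0.08.

0.08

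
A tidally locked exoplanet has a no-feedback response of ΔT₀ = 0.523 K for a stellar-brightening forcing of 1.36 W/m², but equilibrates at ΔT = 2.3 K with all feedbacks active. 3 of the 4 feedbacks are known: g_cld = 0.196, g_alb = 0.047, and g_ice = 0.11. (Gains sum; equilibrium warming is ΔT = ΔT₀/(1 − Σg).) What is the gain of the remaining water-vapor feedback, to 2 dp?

0.42

Amplification A = ΔT/ΔT₀ = 2.3/0.523 = 4.398.
Total gain g = 1 − 1/A = 1 − 1/4.398 = 0.7726.
Known gains sum to 0.196 + 0.047 + 0.11 = 0.353.
g_wv = 0.7726 − 0.353 = 0.42.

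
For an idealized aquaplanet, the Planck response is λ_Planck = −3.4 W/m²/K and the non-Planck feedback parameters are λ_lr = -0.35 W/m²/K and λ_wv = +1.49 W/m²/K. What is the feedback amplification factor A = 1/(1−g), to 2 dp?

Convert to gains: g_lr = -0.35/3.4 = -0.1029; g_wv = 1.49/3.4 = 0.4382.
Total gain g = 0.3353.
A = 1/(1 − 0.3353) = 1.50.

1.50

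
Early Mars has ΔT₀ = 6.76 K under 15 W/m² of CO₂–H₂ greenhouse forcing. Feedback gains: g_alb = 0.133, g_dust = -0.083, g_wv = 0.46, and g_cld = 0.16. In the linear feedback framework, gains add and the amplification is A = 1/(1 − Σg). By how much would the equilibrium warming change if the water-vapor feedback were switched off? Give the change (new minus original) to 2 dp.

Original: g = 0.67, ΔT = 6.76/(1−0.67) = 20.4848 K.
Without water-vapor: g' = 0.21, ΔT' = 6.76/(1−0.21) = 8.5570 K.
Change = 8.5570 − 20.4848 = -11.93 K.

-11.93 K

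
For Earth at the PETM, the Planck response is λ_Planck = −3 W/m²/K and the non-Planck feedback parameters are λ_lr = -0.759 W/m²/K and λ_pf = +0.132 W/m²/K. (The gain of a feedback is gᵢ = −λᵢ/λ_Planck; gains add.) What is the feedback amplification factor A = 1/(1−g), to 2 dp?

0.83

Convert to gains: g_lr = -0.759/3 = -0.253; g_pf = 0.132/3 = 0.044.
Total gain g = -0.209.
A = 1/(1 + 0.209) = 0.83.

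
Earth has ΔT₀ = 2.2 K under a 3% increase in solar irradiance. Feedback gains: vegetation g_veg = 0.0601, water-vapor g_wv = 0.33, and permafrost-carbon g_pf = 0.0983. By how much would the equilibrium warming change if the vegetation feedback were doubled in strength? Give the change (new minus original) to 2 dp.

0.57 K

Original: g = 0.4884, ΔT = 2.2/(1−0.4884) = 4.3002 K.
With doubled vegetation: g' = 0.5485, ΔT' = 2.2/(1−0.5485) = 4.8726 K.
Change = 4.8726 − 4.3002 = 0.57 K.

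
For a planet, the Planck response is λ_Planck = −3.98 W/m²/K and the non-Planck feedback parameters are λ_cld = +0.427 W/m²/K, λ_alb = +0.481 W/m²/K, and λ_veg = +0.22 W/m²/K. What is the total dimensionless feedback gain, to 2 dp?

0.28

Convert to gains: g_cld = 0.427/3.98 = 0.1073; g_alb = 0.481/3.98 = 0.1209; g_veg = 0.22/3.98 = 0.05528.
Total gain g = 0.28348.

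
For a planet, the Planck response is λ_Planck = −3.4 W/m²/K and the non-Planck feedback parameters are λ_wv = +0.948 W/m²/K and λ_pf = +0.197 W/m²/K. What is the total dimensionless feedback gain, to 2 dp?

0.34

Convert to gains: g_wv = 0.948/3.4 = 0.2788; g_pf = 0.197/3.4 = 0.05794.
Total gain g = 0.33674.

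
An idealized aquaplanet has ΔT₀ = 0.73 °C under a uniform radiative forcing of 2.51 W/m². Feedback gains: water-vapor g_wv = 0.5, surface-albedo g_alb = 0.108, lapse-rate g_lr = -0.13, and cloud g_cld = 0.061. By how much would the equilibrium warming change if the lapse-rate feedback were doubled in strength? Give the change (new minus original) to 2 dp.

-0.35 °C

Original: g = 0.539, ΔT = 0.73/(1−0.539) = 1.5835 °C.
With doubled lapse-rate: g' = 0.409, ΔT' = 0.73/(1−0.409) = 1.2352 °C.
Change = 1.2352 − 1.5835 = -0.35 °C.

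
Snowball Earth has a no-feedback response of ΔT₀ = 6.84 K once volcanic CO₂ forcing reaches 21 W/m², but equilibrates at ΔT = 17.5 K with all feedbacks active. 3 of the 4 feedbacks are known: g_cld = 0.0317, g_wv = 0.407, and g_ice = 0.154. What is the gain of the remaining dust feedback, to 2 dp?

0.02

Amplification A = ΔT/ΔT₀ = 17.5/6.84 = 2.558.
Total gain g = 1 − 1/A = 1 − 1/2.558 = 0.6091.
Known gains sum to 0.0317 + 0.407 + 0.154 = 0.5927.
g_dust = 0.6091 − 0.5927 = 0.02.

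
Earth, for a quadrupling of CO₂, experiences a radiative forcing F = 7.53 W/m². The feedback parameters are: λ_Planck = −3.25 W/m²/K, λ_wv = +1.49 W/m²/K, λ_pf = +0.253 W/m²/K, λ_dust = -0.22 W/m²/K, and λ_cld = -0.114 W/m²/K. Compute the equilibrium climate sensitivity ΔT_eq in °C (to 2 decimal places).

4.09 °C

Net feedback parameter λ = (−3.25) + (+1.49) + (+0.253) + (-0.22) + (-0.114) = -1.841 W/m²/K.
ΔT = −F/λ = −7.53/(-1.841) = 4.09 °C.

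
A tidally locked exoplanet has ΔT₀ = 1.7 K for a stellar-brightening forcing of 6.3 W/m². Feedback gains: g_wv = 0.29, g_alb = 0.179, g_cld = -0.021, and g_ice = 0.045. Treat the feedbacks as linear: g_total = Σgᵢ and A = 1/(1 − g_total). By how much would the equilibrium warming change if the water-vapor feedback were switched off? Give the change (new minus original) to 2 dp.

-1.22 K

Original: g = 0.493, ΔT = 1.7/(1−0.493) = 3.3531 K.
Without water-vapor: g' = 0.203, ΔT' = 1.7/(1−0.203) = 2.1330 K.
Change = 2.1330 − 3.3531 = -1.22 K.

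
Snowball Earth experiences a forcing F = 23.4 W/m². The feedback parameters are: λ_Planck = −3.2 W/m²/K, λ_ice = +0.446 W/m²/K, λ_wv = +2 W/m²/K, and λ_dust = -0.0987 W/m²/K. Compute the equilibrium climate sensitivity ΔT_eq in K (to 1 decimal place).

27.4 K

Net feedback parameter λ = (−3.2) + (+0.446) + (+2) + (-0.0987) = -0.8527 W/m²/K.
ΔT = −F/λ = −23.4/(-0.8527) = 27.4 K.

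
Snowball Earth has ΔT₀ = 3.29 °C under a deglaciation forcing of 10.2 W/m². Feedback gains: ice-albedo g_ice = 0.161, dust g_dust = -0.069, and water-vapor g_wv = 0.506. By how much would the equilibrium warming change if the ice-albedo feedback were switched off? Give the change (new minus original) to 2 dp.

Original: g = 0.598, ΔT = 3.29/(1−0.598) = 8.1841 °C.
Without ice-albedo: g' = 0.437, ΔT' = 3.29/(1−0.437) = 5.8437 °C.
Change = 5.8437 − 8.1841 = -2.34 °C.

-2.34 °C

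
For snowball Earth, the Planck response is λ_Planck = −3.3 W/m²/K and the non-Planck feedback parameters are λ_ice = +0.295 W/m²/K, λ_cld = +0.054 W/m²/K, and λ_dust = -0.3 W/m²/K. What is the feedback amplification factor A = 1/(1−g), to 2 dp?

Convert to gains: g_ice = 0.295/3.3 = 0.08939; g_cld = 0.054/3.3 = 0.01636; g_dust = -0.3/3.3 = -0.09091.
Total gain g = 0.01484.
A = 1/(1 − 0.01484) = 1.02.

1.02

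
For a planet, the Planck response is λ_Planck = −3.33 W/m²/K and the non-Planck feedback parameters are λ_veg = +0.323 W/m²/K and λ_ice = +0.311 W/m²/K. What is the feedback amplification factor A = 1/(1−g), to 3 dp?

1.235

Convert to gains: g_veg = 0.323/3.33 = 0.097; g_ice = 0.311/3.33 = 0.09339.
Total gain g = 0.19039.
A = 1/(1 − 0.19039) = 1.235.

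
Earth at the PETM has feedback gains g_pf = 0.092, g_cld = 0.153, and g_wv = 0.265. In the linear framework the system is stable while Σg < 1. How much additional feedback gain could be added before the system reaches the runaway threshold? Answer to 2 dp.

Current total gain = 0.092 + 0.153 + 0.265 = 0.51.
Margin to runaway = 1 − 0.51 = 0.49.

0.49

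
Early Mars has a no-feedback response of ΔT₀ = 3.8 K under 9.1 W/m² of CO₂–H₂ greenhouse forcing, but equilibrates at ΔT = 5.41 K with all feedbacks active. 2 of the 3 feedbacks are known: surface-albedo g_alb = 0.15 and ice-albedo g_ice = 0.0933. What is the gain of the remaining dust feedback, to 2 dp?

Amplification A = ΔT/ΔT₀ = 5.41/3.8 = 1.424.
Total gain g = 1 − 1/A = 1 − 1/1.424 = 0.2978.
Known gains sum to 0.15 + 0.0933 = 0.2433.
g_dust = 0.2978 − 0.2433 = 0.05.

0.05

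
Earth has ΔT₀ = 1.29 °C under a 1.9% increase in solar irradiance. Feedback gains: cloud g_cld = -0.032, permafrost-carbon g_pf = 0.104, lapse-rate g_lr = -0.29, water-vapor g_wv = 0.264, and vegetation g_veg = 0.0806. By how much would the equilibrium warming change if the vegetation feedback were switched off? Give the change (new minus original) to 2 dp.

Original: g = 0.1266, ΔT = 1.29/(1−0.1266) = 1.4770 °C.
Without vegetation: g' = 0.046, ΔT' = 1.29/(1−0.046) = 1.3522 °C.
Change = 1.3522 − 1.4770 = -0.12 °C.

-0.12 °C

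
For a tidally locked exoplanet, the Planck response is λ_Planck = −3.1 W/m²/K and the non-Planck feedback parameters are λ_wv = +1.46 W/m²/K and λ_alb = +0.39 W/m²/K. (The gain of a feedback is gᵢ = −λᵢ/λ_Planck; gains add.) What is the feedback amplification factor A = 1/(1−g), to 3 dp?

2.480

Convert to gains: g_wv = 1.46/3.1 = 0.471; g_alb = 0.39/3.1 = 0.1258.
Total gain g = 0.5968.
A = 1/(1 − 0.5968) = 2.480.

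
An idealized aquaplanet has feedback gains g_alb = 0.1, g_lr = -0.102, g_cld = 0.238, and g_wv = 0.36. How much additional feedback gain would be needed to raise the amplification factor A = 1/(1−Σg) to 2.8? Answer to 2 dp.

Current total gain = 0.596.
Target gain for A = 2.8: g* = 1 − 1/2.8 = 0.6429.
Additional gain needed = 0.6429 − 0.596 = 0.05.

0.05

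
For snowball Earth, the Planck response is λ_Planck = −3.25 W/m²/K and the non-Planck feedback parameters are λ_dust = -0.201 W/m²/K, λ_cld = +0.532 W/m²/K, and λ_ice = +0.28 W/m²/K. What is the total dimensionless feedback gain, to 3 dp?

0.188

Convert to gains: g_dust = -0.201/3.25 = -0.06185; g_cld = 0.532/3.25 = 0.1637; g_ice = 0.28/3.25 = 0.08615.
Total gain g = 0.188.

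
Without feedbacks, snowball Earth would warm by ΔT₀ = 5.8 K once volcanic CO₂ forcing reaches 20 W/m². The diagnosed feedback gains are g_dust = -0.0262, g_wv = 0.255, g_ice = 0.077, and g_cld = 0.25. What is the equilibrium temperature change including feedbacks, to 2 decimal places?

Total gain g = -0.0262 + 0.255 + 0.077 + 0.25 = 0.5558.
Amplification A = 1/(1 − 0.5558) = 2.251.
ΔT = 5.8 × 2.251 = 13.06 K.

13.06 K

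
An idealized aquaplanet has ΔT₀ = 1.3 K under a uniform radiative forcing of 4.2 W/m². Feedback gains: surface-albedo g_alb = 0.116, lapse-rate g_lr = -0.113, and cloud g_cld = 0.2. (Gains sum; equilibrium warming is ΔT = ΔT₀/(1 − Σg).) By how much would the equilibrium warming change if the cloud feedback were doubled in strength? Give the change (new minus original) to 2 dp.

Original: g = 0.203, ΔT = 1.3/(1−0.203) = 1.6311 K.
With doubled cloud: g' = 0.403, ΔT' = 1.3/(1−0.403) = 2.1776 K.
Change = 2.1776 − 1.6311 = 0.55 K.

0.55 K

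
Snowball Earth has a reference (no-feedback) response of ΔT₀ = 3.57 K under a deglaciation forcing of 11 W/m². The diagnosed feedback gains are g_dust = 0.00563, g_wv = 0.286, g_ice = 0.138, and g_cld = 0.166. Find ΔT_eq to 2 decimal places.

8.83 K

Total gain g = 0.00563 + 0.286 + 0.138 + 0.166 = 0.59563.
Amplification A = 1/(1 − 0.59563) = 2.473.
ΔT = 3.57 × 2.473 = 8.83 K.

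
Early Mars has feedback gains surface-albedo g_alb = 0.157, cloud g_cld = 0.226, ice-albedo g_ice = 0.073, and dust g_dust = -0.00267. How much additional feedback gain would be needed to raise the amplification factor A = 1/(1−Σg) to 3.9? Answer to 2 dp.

Current total gain = 0.45333.
Target gain for A = 3.9: g* = 1 − 1/3.9 = 0.7436.
Additional gain needed = 0.7436 − 0.45333 = 0.29.

0.29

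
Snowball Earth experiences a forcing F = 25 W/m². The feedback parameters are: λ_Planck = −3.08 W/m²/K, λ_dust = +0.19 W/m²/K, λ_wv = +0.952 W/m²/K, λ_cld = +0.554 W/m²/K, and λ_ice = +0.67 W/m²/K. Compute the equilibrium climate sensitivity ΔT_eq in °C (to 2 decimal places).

Net feedback parameter λ = (−3.08) + (+0.19) + (+0.952) + (+0.554) + (+0.67) = -0.714 W/m²/K.
ΔT = −F/λ = −25/(-0.714) = 35.01 °C.

35.01 °C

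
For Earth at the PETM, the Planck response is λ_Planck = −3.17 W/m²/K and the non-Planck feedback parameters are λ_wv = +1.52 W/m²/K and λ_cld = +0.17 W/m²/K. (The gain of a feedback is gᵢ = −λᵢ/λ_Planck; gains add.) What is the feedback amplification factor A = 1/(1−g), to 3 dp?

2.142

Convert to gains: g_wv = 1.52/3.17 = 0.4795; g_cld = 0.17/3.17 = 0.05363.
Total gain g = 0.53313.
A = 1/(1 − 0.53313) = 2.142.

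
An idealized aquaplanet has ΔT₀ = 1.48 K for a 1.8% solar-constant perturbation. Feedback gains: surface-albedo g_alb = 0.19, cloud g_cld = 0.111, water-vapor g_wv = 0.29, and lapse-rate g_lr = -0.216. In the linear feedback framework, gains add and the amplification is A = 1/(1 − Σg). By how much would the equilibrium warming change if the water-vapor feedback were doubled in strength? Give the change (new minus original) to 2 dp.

2.05 K

Original: g = 0.375, ΔT = 1.48/(1−0.375) = 2.3680 K.
With doubled water-vapor: g' = 0.665, ΔT' = 1.48/(1−0.665) = 4.4179 K.
Change = 4.4179 − 2.3680 = 2.05 K.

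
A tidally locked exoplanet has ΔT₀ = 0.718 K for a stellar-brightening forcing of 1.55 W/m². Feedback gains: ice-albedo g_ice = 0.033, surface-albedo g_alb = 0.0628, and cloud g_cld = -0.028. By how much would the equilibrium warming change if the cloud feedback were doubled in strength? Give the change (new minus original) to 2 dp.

Original: g = 0.0678, ΔT = 0.718/(1−0.0678) = 0.7702 K.
With doubled cloud: g' = 0.0398, ΔT' = 0.718/(1−0.0398) = 0.7478 K.
Change = 0.7478 − 0.7702 = -0.02 K.

-0.02 K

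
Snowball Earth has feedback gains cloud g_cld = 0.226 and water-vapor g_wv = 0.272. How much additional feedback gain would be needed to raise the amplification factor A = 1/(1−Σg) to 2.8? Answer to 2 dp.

0.14

Current total gain = 0.498.
Target gain for A = 2.8: g* = 1 − 1/2.8 = 0.6429.
Additional gain needed = 0.6429 − 0.498 = 0.14.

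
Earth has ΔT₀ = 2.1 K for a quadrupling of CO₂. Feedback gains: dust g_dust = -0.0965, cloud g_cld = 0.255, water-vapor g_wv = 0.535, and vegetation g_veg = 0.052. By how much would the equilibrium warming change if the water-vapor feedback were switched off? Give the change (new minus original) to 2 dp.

-5.59 K

Original: g = 0.7455, ΔT = 2.1/(1−0.7455) = 8.2515 K.
Without water-vapor: g' = 0.2105, ΔT' = 2.1/(1−0.2105) = 2.6599 K.
Change = 2.6599 − 8.2515 = -5.59 K.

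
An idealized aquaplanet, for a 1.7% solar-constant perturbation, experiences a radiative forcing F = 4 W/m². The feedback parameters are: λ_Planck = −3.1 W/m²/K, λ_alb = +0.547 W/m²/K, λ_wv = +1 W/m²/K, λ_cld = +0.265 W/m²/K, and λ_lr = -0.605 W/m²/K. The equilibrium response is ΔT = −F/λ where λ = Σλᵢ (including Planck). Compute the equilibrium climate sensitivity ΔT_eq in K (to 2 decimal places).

Net feedback parameter λ = (−3.1) + (+0.547) + (+1) + (+0.265) + (-0.605) = -1.893 W/m²/K.
ΔT = −F/λ = −4/(-1.893) = 2.11 K.

2.11 K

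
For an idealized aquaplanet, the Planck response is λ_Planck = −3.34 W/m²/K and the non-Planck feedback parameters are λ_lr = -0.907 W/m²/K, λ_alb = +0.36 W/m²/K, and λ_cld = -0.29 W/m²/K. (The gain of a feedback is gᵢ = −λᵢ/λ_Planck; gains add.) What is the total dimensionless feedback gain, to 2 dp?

Convert to gains: g_lr = -0.907/3.34 = -0.2716; g_alb = 0.36/3.34 = 0.1078; g_cld = -0.29/3.34 = -0.08683.
Total gain g = -0.25063.

-0.25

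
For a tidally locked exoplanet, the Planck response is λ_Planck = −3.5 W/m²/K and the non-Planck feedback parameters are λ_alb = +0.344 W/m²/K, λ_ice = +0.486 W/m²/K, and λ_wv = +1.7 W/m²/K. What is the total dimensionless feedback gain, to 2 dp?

0.72

Convert to gains: g_alb = 0.344/3.5 = 0.09829; g_ice = 0.486/3.5 = 0.1389; g_wv = 1.7/3.5 = 0.4857.
Total gain g = 0.72289.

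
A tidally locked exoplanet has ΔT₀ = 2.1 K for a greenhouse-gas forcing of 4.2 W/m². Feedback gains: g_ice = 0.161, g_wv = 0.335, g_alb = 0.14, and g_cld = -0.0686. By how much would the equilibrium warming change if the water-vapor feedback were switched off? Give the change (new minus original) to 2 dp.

Original: g = 0.5674, ΔT = 2.1/(1−0.5674) = 4.8544 K.
Without water-vapor: g' = 0.2324, ΔT' = 2.1/(1−0.2324) = 2.7358 K.
Change = 2.7358 − 4.8544 = -2.12 K.

-2.12 K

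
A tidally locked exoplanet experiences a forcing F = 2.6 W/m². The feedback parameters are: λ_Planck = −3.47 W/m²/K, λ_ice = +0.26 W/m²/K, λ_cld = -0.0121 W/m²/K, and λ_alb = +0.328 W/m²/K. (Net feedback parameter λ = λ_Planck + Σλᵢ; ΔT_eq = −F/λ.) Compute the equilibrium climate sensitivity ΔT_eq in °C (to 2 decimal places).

0.90 °C

Net feedback parameter λ = (−3.47) + (+0.26) + (-0.0121) + (+0.328) = -2.8941 W/m²/K.
ΔT = −F/λ = −2.6/(-2.8941) = 0.90 °C.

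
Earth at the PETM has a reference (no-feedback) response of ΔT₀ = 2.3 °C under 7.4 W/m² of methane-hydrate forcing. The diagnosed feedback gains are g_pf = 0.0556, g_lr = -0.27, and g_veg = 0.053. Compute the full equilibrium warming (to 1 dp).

2.0 °C

Total gain g = 0.0556 − 0.27 + 0.053 = -0.1614.
Amplification A = 1/(1 + 0.1614) = 0.861.
ΔT = 2.3 × 0.861 = 2.0 °C.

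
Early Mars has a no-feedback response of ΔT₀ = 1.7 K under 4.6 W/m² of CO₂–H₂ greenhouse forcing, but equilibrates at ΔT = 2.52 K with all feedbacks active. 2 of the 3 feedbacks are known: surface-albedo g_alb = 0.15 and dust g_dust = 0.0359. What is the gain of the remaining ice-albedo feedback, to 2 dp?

0.14

Amplification A = ΔT/ΔT₀ = 2.52/1.7 = 1.482.
Total gain g = 1 − 1/A = 1 − 1/1.482 = 0.3252.
Known gains sum to 0.15 + 0.0359 = 0.1859.
g_ice = 0.3252 − 0.1859 = 0.14.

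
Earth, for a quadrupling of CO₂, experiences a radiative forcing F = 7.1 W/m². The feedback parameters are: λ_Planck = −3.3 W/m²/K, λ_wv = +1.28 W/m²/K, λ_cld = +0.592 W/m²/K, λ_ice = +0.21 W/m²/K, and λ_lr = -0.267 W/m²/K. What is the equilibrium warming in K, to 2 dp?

4.78 K

Net feedback parameter λ = (−3.3) + (+1.28) + (+0.592) + (+0.21) + (-0.267) = -1.485 W/m²/K.
ΔT = −F/λ = −7.1/(-1.485) = 4.78 K.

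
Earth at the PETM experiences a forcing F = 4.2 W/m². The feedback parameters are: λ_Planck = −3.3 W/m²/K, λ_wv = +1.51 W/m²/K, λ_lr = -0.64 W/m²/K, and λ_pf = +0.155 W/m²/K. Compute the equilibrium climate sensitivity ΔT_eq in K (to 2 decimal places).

1.85 K

Net feedback parameter λ = (−3.3) + (+1.51) + (-0.64) + (+0.155) = -2.275 W/m²/K.
ΔT = −F/λ = −4.2/(-2.275) = 1.85 K.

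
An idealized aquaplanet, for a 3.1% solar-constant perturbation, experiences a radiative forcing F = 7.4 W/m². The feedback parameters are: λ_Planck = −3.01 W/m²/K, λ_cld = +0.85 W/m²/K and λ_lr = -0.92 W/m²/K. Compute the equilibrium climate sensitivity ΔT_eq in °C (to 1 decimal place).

Net feedback parameter λ = (−3.01) + (+0.85) + (-0.92) = -3.08 W/m²/K.
ΔT = −F/λ = −7.4/(-3.08) = 2.4 °C.

2.4 °C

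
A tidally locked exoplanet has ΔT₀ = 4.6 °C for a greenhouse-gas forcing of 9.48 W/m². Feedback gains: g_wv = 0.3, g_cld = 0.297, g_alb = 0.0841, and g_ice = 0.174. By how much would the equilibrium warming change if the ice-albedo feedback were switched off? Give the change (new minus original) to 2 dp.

-17.32 °C

Original: g = 0.8551, ΔT = 4.6/(1−0.8551) = 31.7460 °C.
Without ice-albedo: g' = 0.6811, ΔT' = 4.6/(1−0.6811) = 14.4246 °C.
Change = 14.4246 − 31.7460 = -17.32 °C.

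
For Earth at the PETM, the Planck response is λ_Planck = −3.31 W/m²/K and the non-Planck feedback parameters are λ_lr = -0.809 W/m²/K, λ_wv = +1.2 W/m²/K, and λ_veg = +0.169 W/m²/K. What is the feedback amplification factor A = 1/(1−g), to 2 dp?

Convert to gains: g_lr = -0.809/3.31 = -0.2444; g_wv = 1.2/3.31 = 0.3625; g_veg = 0.169/3.31 = 0.05106.
Total gain g = 0.16916.
A = 1/(1 − 0.16916) = 1.20.

1.20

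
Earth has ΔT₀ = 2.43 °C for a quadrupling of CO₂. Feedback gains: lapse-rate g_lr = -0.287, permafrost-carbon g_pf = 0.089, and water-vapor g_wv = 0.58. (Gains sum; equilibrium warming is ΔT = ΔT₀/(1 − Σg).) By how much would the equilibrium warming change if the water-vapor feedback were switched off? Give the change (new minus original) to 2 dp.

-1.90 °C

Original: g = 0.382, ΔT = 2.43/(1−0.382) = 3.9320 °C.
Without water-vapor: g' = -0.198, ΔT' = 2.43/(1+0.198) = 2.0284 °C.
Change = 2.0284 − 3.9320 = -1.90 °C.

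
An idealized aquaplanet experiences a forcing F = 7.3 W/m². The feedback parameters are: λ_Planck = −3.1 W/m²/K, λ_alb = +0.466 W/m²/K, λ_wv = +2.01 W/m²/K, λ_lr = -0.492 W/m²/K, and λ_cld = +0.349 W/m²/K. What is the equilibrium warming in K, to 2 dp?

9.52 K

Net feedback parameter λ = (−3.1) + (+0.466) + (+2.01) + (-0.492) + (+0.349) = -0.767 W/m²/K.
ΔT = −F/λ = −7.3/(-0.767) = 9.52 K.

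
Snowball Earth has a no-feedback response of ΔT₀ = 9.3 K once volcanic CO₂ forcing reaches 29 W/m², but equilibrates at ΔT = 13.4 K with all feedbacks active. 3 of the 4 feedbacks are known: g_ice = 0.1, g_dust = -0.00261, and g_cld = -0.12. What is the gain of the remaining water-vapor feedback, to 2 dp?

Amplification A = ΔT/ΔT₀ = 13.4/9.3 = 1.441.
Total gain g = 1 − 1/A = 1 − 1/1.441 = 0.306.
Known gains sum to 0.1 − 0.00261 − 0.12 = -0.02261.
g_wv = 0.306 + 0.02261 = 0.33.

0.33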